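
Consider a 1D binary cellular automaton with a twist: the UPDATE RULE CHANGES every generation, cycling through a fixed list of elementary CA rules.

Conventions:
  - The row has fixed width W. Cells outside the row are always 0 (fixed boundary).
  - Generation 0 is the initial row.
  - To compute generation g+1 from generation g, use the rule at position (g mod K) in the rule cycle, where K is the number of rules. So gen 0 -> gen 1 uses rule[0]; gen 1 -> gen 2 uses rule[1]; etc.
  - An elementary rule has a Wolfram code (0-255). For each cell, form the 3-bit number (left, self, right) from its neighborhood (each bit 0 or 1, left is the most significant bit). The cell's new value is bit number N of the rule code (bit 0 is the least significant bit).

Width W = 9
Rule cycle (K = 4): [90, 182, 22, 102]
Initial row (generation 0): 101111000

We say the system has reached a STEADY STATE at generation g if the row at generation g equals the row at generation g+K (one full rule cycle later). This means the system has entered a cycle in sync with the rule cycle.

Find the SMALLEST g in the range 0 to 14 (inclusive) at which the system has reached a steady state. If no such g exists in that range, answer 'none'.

Gen 0: 101111000
Gen 1 (rule 90): 001001100
Gen 2 (rule 182): 011110010
Gen 3 (rule 22): 100001111
Gen 4 (rule 102): 100010001
Gen 5 (rule 90): 010101010
Gen 6 (rule 182): 111111111
Gen 7 (rule 22): 000000000
Gen 8 (rule 102): 000000000
Gen 9 (rule 90): 000000000
Gen 10 (rule 182): 000000000
Gen 11 (rule 22): 000000000
Gen 12 (rule 102): 000000000
Gen 13 (rule 90): 000000000
Gen 14 (rule 182): 000000000
Gen 15 (rule 22): 000000000
Gen 16 (rule 102): 000000000
Gen 17 (rule 90): 000000000
Gen 18 (rule 182): 000000000

Answer: 7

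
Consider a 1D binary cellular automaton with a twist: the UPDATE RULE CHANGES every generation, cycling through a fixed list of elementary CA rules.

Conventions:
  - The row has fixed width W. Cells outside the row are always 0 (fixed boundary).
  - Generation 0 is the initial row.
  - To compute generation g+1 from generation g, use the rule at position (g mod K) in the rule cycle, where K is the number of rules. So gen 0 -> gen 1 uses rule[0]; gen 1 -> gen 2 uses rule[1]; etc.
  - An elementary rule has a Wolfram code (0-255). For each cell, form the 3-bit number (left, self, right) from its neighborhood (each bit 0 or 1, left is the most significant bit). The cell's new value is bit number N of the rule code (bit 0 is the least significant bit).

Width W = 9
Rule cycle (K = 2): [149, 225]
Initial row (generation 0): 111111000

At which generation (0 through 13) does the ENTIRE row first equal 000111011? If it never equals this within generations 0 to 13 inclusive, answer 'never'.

Answer: 11

Derivation:
Gen 0: 111111000
Gen 1 (rule 149): 011110111
Gen 2 (rule 225): 001111011
Gen 3 (rule 149): 100110000
Gen 4 (rule 225): 000010111
Gen 5 (rule 149): 111010010
Gen 6 (rule 225): 011100000
Gen 7 (rule 149): 001011111
Gen 8 (rule 225): 100101111
Gen 9 (rule 149): 110100110
Gen 10 (rule 225): 011000010
Gen 11 (rule 149): 000111011
Gen 12 (rule 225): 110011101
Gen 13 (rule 149): 001001001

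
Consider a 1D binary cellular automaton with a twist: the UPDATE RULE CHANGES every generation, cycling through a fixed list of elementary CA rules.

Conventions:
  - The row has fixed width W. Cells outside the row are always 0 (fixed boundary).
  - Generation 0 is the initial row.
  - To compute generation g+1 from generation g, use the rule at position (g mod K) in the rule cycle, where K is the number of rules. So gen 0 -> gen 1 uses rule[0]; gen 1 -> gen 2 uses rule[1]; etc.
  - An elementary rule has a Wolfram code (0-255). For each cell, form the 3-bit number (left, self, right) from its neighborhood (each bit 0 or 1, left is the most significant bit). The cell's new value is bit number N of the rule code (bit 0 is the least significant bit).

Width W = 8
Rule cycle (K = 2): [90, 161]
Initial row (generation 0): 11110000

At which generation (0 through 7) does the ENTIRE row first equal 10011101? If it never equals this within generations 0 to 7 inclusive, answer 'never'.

Gen 0: 11110000
Gen 1 (rule 90): 10011000
Gen 2 (rule 161): 00000011
Gen 3 (rule 90): 00000111
Gen 4 (rule 161): 11110010
Gen 5 (rule 90): 10011101
Gen 6 (rule 161): 00001010
Gen 7 (rule 90): 00010001

Answer: 5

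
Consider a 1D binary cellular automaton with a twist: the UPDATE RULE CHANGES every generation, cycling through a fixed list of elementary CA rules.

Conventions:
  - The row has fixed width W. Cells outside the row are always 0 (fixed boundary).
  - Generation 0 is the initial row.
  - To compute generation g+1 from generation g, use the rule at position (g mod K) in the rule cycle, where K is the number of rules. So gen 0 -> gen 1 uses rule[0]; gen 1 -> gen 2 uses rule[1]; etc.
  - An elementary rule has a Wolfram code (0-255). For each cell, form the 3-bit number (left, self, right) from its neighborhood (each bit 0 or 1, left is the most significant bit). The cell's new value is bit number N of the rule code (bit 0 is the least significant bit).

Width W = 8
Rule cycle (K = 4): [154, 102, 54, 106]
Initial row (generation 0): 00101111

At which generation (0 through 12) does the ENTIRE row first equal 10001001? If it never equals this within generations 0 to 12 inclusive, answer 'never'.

Answer: 7

Derivation:
Gen 0: 00101111
Gen 1 (rule 154): 01001110
Gen 2 (rule 102): 11010010
Gen 3 (rule 54): 00111111
Gen 4 (rule 106): 01100001
Gen 5 (rule 154): 11010010
Gen 6 (rule 102): 01110110
Gen 7 (rule 54): 10001001
Gen 8 (rule 106): 00010010
Gen 9 (rule 154): 00101101
Gen 10 (rule 102): 01110111
Gen 11 (rule 54): 10001000
Gen 12 (rule 106): 00010000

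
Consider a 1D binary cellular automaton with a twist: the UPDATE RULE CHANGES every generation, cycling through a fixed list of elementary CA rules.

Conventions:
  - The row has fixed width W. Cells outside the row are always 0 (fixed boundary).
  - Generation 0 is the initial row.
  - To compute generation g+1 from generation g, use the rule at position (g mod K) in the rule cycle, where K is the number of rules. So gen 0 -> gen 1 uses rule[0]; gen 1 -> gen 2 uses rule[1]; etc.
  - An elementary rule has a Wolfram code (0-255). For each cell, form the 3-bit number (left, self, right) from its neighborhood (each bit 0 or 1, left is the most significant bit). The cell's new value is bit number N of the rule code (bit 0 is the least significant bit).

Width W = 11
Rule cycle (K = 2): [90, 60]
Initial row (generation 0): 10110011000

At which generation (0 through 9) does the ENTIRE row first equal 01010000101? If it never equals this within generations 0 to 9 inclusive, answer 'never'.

Answer: 3

Derivation:
Gen 0: 10110011000
Gen 1 (rule 90): 00111111100
Gen 2 (rule 60): 00100000010
Gen 3 (rule 90): 01010000101
Gen 4 (rule 60): 01111000111
Gen 5 (rule 90): 11001101101
Gen 6 (rule 60): 10101011011
Gen 7 (rule 90): 00000011011
Gen 8 (rule 60): 00000010110
Gen 9 (rule 90): 00000100111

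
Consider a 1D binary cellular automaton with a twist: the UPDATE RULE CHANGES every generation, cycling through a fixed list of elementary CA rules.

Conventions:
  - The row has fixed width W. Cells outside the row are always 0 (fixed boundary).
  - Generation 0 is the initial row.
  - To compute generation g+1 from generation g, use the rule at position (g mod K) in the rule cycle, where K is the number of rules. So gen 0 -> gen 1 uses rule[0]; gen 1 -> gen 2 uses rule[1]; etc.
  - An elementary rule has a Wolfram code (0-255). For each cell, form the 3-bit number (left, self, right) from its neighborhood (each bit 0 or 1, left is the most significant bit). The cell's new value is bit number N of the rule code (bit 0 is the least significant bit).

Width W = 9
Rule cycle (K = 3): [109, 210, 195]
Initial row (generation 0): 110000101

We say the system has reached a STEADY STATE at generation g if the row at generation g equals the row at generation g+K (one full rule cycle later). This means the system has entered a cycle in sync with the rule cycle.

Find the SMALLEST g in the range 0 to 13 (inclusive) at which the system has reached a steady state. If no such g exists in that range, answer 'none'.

Gen 0: 110000101
Gen 1 (rule 109): 110110111
Gen 2 (rule 210): 010010011
Gen 3 (rule 195): 100100101
Gen 4 (rule 109): 100100111
Gen 5 (rule 210): 011011011
Gen 6 (rule 195): 101001001
Gen 7 (rule 109): 111001001
Gen 8 (rule 210): 011110110
Gen 9 (rule 195): 101110010
Gen 10 (rule 109): 111010010
Gen 11 (rule 210): 011001101
Gen 12 (rule 195): 101010100
Gen 13 (rule 109): 111111101
Gen 14 (rule 210): 011111100
Gen 15 (rule 195): 101111101
Gen 16 (rule 109): 111000111

Answer: none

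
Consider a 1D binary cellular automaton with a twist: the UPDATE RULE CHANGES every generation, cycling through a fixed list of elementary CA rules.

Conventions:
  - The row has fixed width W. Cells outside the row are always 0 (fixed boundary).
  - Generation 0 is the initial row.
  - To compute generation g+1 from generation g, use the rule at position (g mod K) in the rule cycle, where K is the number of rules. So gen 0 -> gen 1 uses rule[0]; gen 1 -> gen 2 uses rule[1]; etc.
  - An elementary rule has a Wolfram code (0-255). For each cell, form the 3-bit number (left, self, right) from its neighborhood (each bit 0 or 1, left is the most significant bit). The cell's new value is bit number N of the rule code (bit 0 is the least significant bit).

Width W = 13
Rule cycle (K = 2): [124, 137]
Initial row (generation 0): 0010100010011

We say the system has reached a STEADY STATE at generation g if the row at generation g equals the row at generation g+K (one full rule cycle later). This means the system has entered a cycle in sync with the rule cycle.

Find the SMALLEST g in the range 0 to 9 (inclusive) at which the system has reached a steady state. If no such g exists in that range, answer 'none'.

Gen 0: 0010100010011
Gen 1 (rule 124): 0011110011011
Gen 2 (rule 137): 1011100010010
Gen 3 (rule 124): 1110110011011
Gen 4 (rule 137): 1100100010010
Gen 5 (rule 124): 1110110011011
Gen 6 (rule 137): 1100100010010
Gen 7 (rule 124): 1110110011011
Gen 8 (rule 137): 1100100010010
Gen 9 (rule 124): 1110110011011
Gen 10 (rule 137): 1100100010010
Gen 11 (rule 124): 1110110011011

Answer: 3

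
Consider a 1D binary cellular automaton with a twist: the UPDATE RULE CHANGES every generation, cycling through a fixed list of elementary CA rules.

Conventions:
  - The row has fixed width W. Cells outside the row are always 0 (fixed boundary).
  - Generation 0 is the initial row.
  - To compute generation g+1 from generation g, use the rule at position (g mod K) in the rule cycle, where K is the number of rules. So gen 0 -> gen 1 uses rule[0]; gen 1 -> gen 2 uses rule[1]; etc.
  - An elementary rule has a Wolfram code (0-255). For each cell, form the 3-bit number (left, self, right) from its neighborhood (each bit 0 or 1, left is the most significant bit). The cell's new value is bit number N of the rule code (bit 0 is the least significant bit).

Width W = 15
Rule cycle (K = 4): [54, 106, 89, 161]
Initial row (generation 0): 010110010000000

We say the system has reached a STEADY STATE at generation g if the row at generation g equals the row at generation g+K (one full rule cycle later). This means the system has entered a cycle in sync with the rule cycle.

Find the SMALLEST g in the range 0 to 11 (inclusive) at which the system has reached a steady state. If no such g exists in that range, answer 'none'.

Answer: none

Derivation:
Gen 0: 010110010000000
Gen 1 (rule 54): 111001111000000
Gen 2 (rule 106): 101011001000000
Gen 3 (rule 89): 000011100111111
Gen 4 (rule 161): 111001000011110
Gen 5 (rule 54): 000111100100001
Gen 6 (rule 106): 001100101000010
Gen 7 (rule 89): 101110000111001
Gen 8 (rule 161): 010100110010000
Gen 9 (rule 54): 111111001111000
Gen 10 (rule 106): 100001011001000
Gen 11 (rule 89): 011100011100111
Gen 12 (rule 161): 001001001000010
Gen 13 (rule 54): 011111111100111
Gen 14 (rule 106): 110000000101101
Gen 15 (rule 89): 111111110001100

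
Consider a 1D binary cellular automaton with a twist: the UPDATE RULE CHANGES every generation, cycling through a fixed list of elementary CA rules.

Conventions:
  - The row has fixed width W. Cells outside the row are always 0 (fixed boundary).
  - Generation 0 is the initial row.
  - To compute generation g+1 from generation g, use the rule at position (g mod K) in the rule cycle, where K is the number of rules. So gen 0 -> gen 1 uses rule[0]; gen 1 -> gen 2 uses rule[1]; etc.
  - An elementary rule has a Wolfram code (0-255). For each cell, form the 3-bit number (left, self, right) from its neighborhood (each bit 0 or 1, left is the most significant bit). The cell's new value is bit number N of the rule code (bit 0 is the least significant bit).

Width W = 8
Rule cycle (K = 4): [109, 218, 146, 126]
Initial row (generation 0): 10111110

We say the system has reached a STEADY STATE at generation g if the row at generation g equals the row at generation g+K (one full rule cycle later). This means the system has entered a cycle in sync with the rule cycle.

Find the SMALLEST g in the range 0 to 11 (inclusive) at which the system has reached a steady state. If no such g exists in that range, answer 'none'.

Answer: 8

Derivation:
Gen 0: 10111110
Gen 1 (rule 109): 11100010
Gen 2 (rule 218): 11110101
Gen 3 (rule 146): 01100000
Gen 4 (rule 126): 11110000
Gen 5 (rule 109): 10010111
Gen 6 (rule 218): 01100111
Gen 7 (rule 146): 10011010
Gen 8 (rule 126): 11111111
Gen 9 (rule 109): 10000001
Gen 10 (rule 218): 01000010
Gen 11 (rule 146): 10100101
Gen 12 (rule 126): 11111111
Gen 13 (rule 109): 10000001
Gen 14 (rule 218): 01000010
Gen 15 (rule 146): 10100101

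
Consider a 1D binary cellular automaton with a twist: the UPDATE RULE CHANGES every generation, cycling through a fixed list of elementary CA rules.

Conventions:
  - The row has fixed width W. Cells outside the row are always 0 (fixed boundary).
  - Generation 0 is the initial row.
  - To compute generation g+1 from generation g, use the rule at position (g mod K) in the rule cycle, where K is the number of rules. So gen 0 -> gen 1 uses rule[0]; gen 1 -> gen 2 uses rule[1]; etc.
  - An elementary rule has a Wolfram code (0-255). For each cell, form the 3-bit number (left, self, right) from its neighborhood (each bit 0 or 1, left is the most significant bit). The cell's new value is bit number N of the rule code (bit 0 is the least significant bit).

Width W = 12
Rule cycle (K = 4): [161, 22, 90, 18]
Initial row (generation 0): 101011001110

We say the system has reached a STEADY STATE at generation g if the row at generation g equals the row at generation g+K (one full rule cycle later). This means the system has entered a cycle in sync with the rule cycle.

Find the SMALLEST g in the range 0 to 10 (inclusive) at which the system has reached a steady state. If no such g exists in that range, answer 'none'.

Answer: 4

Derivation:
Gen 0: 101011001110
Gen 1 (rule 161): 010100000100
Gen 2 (rule 22): 110110001110
Gen 3 (rule 90): 110111011011
Gen 4 (rule 18): 000000000000
Gen 5 (rule 161): 111111111111
Gen 6 (rule 22): 000000000000
Gen 7 (rule 90): 000000000000
Gen 8 (rule 18): 000000000000
Gen 9 (rule 161): 111111111111
Gen 10 (rule 22): 000000000000
Gen 11 (rule 90): 000000000000
Gen 12 (rule 18): 000000000000
Gen 13 (rule 161): 111111111111
Gen 14 (rule 22): 000000000000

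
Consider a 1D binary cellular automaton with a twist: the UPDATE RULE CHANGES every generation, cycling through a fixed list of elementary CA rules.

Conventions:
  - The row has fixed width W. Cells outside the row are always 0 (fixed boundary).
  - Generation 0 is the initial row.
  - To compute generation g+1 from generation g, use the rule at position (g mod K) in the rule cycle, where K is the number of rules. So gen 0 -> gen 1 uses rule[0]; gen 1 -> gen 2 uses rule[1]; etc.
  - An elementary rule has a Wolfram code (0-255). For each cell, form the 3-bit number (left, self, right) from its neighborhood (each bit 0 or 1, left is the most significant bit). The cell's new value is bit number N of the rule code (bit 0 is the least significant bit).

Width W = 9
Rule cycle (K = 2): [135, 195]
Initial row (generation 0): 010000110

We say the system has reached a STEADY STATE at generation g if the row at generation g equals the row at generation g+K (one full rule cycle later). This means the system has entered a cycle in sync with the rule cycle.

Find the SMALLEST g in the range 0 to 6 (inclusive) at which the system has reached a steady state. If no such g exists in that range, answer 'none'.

Gen 0: 010000110
Gen 1 (rule 135): 110111000
Gen 2 (rule 195): 010011011
Gen 3 (rule 135): 110100000
Gen 4 (rule 195): 010001111
Gen 5 (rule 135): 110110110
Gen 6 (rule 195): 010010010
Gen 7 (rule 135): 110110110
Gen 8 (rule 195): 010010010

Answer: 5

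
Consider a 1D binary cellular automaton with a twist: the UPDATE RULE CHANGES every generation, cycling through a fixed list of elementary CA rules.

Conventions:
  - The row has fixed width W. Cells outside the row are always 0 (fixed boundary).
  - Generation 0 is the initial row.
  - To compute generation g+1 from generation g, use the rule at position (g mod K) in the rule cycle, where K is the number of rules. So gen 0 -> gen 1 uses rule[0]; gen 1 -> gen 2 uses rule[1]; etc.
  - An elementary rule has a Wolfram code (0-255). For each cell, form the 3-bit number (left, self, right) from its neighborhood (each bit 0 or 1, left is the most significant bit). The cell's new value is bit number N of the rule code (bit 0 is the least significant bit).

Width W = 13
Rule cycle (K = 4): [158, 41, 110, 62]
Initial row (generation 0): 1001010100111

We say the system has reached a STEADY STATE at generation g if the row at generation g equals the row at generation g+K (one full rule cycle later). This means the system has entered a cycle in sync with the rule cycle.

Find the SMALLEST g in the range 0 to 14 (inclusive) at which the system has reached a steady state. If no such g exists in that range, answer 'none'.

Gen 0: 1001010100111
Gen 1 (rule 158): 1111010111110
Gen 2 (rule 41): 1000101100000
Gen 3 (rule 110): 1001111100000
Gen 4 (rule 62): 1111000010000
Gen 5 (rule 158): 1110100111000
Gen 6 (rule 41): 1001000100011
Gen 7 (rule 110): 1011001100111
Gen 8 (rule 62): 1110111011100
Gen 9 (rule 158): 1100110011010
Gen 10 (rule 41): 1000100010100
Gen 11 (rule 110): 1001100111100
Gen 12 (rule 62): 1111011100010
Gen 13 (rule 158): 1110011010111
Gen 14 (rule 41): 1000010101100
Gen 15 (rule 110): 1000111111100
Gen 16 (rule 62): 1101100000010
Gen 17 (rule 158): 1001010000111
Gen 18 (rule 41): 0000100110100

Answer: none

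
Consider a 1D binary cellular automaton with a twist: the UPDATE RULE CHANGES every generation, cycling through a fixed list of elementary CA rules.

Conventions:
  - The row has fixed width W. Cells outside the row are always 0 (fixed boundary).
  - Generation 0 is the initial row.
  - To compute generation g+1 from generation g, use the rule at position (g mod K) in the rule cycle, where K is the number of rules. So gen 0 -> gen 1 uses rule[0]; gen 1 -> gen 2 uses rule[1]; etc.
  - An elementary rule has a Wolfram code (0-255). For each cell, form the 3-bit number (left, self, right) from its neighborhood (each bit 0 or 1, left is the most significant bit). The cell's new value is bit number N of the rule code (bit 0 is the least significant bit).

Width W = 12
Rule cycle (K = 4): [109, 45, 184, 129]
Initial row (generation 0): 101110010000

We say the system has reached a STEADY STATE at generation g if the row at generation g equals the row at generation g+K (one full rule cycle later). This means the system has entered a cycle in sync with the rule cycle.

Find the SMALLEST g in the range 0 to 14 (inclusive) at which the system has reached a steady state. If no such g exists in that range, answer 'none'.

Answer: 12

Derivation:
Gen 0: 101110010000
Gen 1 (rule 109): 111010010111
Gen 2 (rule 45): 100110011100
Gen 3 (rule 184): 010101011010
Gen 4 (rule 129): 000000000000
Gen 5 (rule 109): 111111111111
Gen 6 (rule 45): 100000000000
Gen 7 (rule 184): 010000000000
Gen 8 (rule 129): 000111111111
Gen 9 (rule 109): 110100000001
Gen 10 (rule 45): 101101111101
Gen 11 (rule 184): 011011111010
Gen 12 (rule 129): 000001110000
Gen 13 (rule 109): 111101010111
Gen 14 (rule 45): 100011111100
Gen 15 (rule 184): 010011111010
Gen 16 (rule 129): 000001110000
Gen 17 (rule 109): 111101010111
Gen 18 (rule 45): 100011111100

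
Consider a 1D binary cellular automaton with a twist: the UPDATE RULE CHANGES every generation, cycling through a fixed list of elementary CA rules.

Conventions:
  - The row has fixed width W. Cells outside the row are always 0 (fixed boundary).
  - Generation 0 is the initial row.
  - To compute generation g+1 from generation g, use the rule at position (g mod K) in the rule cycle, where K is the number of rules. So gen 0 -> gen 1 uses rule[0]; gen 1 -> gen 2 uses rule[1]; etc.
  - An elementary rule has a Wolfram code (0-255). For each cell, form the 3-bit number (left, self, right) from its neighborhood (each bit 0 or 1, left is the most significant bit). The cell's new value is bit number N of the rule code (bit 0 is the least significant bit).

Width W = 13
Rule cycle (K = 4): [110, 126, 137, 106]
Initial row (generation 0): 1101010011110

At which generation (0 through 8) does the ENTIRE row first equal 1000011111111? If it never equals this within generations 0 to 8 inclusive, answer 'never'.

Gen 0: 1101010011110
Gen 1 (rule 110): 1111110110010
Gen 2 (rule 126): 1000011111111
Gen 3 (rule 137): 0011011111110
Gen 4 (rule 106): 0111110000010
Gen 5 (rule 110): 1100010000110
Gen 6 (rule 126): 1110111001111
Gen 7 (rule 137): 1100110001110
Gen 8 (rule 106): 1101110011010

Answer: 2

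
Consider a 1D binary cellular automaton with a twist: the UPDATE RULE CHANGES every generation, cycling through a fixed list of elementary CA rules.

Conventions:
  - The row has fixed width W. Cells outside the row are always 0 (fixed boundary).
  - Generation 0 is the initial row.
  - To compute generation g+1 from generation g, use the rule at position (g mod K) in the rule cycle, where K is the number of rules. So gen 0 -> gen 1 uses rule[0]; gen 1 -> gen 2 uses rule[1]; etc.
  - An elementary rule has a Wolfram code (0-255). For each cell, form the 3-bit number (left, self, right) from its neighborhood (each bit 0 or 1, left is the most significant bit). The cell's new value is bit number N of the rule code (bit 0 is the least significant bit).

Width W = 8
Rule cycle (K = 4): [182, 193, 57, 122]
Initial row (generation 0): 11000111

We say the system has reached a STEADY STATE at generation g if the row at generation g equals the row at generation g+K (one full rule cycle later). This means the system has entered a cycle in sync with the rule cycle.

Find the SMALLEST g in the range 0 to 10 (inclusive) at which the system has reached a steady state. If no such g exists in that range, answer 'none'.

Answer: none

Derivation:
Gen 0: 11000111
Gen 1 (rule 182): 00101010
Gen 2 (rule 193): 10000000
Gen 3 (rule 57): 01111111
Gen 4 (rule 122): 11000001
Gen 5 (rule 182): 00100011
Gen 6 (rule 193): 10001001
Gen 7 (rule 57): 01100100
Gen 8 (rule 122): 11111010
Gen 9 (rule 182): 01110111
Gen 10 (rule 193): 00110011
Gen 11 (rule 57): 10101010
Gen 12 (rule 122): 01010101
Gen 13 (rule 182): 11111111
Gen 14 (rule 193): 01111111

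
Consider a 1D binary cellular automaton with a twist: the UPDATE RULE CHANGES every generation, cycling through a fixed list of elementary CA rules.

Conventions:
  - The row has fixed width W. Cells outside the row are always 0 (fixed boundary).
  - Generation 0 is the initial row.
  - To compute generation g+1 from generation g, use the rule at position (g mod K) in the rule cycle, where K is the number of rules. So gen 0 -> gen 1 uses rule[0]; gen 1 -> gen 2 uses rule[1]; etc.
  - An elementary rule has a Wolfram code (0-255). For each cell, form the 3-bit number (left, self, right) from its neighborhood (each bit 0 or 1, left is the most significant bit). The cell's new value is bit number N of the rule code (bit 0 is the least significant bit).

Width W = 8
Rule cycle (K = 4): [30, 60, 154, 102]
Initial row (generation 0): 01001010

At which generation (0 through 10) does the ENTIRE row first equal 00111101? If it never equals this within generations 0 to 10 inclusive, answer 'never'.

Answer: never

Derivation:
Gen 0: 01001010
Gen 1 (rule 30): 11111011
Gen 2 (rule 60): 10000110
Gen 3 (rule 154): 01001101
Gen 4 (rule 102): 11010111
Gen 5 (rule 30): 10010100
Gen 6 (rule 60): 11011110
Gen 7 (rule 154): 10011101
Gen 8 (rule 102): 10100111
Gen 9 (rule 30): 10111100
Gen 10 (rule 60): 11100010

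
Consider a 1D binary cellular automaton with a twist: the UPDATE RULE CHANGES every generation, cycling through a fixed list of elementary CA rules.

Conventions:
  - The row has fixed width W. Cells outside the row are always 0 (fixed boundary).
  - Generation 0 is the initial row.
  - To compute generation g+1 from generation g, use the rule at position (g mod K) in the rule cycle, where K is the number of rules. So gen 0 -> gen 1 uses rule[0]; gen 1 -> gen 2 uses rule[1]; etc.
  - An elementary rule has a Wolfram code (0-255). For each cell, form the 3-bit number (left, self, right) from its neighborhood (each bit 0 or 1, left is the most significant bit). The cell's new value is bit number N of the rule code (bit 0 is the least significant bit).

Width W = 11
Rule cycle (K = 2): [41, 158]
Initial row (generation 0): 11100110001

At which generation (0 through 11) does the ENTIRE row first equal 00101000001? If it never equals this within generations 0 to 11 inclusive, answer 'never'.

Gen 0: 11100110001
Gen 1 (rule 41): 10000100100
Gen 2 (rule 158): 11001111110
Gen 3 (rule 41): 10001000000
Gen 4 (rule 158): 11011100000
Gen 5 (rule 41): 10110001111
Gen 6 (rule 158): 10101011110
Gen 7 (rule 41): 01010110000
Gen 8 (rule 158): 11010101000
Gen 9 (rule 41): 10101010011
Gen 10 (rule 158): 10101011110
Gen 11 (rule 41): 01010110000

Answer: never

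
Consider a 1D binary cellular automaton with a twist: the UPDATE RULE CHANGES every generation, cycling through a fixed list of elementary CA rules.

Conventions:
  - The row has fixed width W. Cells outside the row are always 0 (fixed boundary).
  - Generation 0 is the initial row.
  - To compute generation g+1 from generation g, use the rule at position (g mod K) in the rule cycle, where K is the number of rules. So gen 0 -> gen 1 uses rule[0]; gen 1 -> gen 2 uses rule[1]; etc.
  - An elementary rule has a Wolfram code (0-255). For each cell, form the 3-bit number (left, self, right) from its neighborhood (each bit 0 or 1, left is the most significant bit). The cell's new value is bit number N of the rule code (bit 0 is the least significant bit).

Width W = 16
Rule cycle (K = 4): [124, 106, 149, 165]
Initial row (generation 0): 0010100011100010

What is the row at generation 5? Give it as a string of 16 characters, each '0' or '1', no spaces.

Gen 0: 0010100011100010
Gen 1 (rule 124): 0011110010110011
Gen 2 (rule 106): 0110010101110111
Gen 3 (rule 149): 0001010100100010
Gen 4 (rule 165): 1101111100101010
Gen 5 (rule 124): 1111000110111111

Answer: 1111000110111111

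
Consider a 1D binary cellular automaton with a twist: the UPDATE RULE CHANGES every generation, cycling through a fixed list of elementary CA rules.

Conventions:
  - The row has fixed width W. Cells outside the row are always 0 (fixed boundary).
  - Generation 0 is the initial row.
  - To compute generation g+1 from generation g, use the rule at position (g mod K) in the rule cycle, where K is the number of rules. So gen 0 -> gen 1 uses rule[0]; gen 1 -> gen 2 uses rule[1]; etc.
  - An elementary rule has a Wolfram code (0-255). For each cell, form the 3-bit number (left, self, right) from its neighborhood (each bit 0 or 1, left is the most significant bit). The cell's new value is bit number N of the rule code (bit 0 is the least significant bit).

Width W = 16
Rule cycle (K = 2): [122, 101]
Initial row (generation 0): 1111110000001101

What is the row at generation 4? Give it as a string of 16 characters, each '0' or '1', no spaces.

Gen 0: 1111110000001101
Gen 1 (rule 122): 1000011000011110
Gen 2 (rule 101): 1011001011000010
Gen 3 (rule 122): 0111110111100101
Gen 4 (rule 101): 0000011000100111

Answer: 0000011000100111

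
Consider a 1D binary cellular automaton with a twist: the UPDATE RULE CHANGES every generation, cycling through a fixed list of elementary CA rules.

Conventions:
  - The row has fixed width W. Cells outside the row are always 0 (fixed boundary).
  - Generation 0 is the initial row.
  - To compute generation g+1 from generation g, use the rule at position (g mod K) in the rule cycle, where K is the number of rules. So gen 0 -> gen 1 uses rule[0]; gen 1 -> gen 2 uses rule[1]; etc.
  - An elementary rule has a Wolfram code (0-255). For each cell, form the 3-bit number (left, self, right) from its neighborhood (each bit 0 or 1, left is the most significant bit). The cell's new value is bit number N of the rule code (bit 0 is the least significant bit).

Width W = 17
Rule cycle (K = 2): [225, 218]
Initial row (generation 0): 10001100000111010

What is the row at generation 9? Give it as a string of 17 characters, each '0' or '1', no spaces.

Answer: 00101001011111111

Derivation:
Gen 0: 10001100000111010
Gen 1 (rule 225): 00100101110011100
Gen 2 (rule 218): 01011001111111110
Gen 3 (rule 225): 00101000111111110
Gen 4 (rule 218): 01000101111111111
Gen 5 (rule 225): 00010010111111111
Gen 6 (rule 218): 00101100111111111
Gen 7 (rule 225): 10010100011111111
Gen 8 (rule 218): 01100010111111111
Gen 9 (rule 225): 00101001011111111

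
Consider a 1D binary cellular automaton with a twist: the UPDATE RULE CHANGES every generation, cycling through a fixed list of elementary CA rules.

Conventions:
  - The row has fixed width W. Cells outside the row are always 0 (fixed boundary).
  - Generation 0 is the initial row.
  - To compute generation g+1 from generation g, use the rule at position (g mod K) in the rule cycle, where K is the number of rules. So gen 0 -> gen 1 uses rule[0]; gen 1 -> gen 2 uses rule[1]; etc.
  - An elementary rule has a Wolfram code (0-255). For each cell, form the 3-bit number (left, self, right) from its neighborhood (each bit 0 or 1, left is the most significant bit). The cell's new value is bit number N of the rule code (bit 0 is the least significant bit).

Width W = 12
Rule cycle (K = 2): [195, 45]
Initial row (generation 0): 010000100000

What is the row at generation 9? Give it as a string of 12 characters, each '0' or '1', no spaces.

Gen 0: 010000100000
Gen 1 (rule 195): 100111001111
Gen 2 (rule 45): 100100001000
Gen 3 (rule 195): 001001110011
Gen 4 (rule 45): 101001000010
Gen 5 (rule 195): 000010011100
Gen 6 (rule 45): 111010010001
Gen 7 (rule 195): 011000100110
Gen 8 (rule 45): 010010100100
Gen 9 (rule 195): 100100001001

Answer: 100100001001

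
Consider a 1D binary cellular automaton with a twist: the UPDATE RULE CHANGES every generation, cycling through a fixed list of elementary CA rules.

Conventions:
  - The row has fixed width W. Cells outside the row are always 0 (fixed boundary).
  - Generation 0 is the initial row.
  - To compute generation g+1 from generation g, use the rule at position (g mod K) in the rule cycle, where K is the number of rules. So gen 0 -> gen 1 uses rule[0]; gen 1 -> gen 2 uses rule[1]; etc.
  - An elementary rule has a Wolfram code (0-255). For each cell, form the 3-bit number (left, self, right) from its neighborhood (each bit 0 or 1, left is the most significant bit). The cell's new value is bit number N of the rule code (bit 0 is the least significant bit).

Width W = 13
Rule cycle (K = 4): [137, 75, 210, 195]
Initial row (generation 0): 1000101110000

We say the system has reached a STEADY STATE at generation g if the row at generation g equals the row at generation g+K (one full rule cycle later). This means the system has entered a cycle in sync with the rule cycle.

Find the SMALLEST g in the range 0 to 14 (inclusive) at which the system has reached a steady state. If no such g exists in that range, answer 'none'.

Gen 0: 1000101110000
Gen 1 (rule 137): 0010001100111
Gen 2 (rule 75): 1100111101101
Gen 3 (rule 210): 0111011100100
Gen 4 (rule 195): 1011001101001
Gen 5 (rule 137): 0010001000000
Gen 6 (rule 75): 1100110011111
Gen 7 (rule 210): 0111011101111
Gen 8 (rule 195): 1011001100111
Gen 9 (rule 137): 0010001000110
Gen 10 (rule 75): 1100110011110
Gen 11 (rule 210): 0111011101111
Gen 12 (rule 195): 1011001100111
Gen 13 (rule 137): 0010001000110
Gen 14 (rule 75): 1100110011110
Gen 15 (rule 210): 0111011101111
Gen 16 (rule 195): 1011001100111
Gen 17 (rule 137): 0010001000110
Gen 18 (rule 75): 1100110011110

Answer: 7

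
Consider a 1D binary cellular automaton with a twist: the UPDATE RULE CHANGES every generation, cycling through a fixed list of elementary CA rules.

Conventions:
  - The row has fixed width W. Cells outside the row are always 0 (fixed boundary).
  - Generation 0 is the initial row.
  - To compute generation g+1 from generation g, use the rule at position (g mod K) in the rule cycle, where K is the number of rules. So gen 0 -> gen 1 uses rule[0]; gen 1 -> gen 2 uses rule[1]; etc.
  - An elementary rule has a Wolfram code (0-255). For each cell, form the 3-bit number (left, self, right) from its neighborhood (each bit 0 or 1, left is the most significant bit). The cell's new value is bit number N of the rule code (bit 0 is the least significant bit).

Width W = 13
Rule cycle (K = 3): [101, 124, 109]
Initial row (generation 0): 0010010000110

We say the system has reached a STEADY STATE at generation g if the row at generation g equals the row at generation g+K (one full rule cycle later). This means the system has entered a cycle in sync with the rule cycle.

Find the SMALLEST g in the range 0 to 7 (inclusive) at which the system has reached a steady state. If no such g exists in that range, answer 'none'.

Gen 0: 0010010000110
Gen 1 (rule 101): 1010010110010
Gen 2 (rule 124): 1111011111011
Gen 3 (rule 109): 1001110001111
Gen 4 (rule 101): 1000010100001
Gen 5 (rule 124): 1100011110001
Gen 6 (rule 109): 1101010010101
Gen 7 (rule 101): 0111110011111
Gen 8 (rule 124): 0100011010001
Gen 9 (rule 109): 0101011110101
Gen 10 (rule 101): 0111100011111

Answer: none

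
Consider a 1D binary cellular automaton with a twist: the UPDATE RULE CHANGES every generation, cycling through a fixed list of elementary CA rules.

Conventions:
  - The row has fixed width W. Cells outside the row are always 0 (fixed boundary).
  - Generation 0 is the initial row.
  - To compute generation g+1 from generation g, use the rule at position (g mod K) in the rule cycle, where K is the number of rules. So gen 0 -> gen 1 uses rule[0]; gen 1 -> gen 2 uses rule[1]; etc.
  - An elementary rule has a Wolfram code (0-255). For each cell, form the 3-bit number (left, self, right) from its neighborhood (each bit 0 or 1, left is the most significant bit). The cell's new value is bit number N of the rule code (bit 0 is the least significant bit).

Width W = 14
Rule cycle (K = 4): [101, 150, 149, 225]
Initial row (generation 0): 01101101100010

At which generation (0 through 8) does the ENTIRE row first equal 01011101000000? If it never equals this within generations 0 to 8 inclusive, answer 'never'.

Answer: never

Derivation:
Gen 0: 01101101100010
Gen 1 (rule 101): 00110110101010
Gen 2 (rule 150): 01000000101011
Gen 3 (rule 149): 01111110101000
Gen 4 (rule 225): 00111111010011
Gen 5 (rule 101): 10000001110001
Gen 6 (rule 150): 11000010101011
Gen 7 (rule 149): 00111010101000
Gen 8 (rule 225): 10011101010011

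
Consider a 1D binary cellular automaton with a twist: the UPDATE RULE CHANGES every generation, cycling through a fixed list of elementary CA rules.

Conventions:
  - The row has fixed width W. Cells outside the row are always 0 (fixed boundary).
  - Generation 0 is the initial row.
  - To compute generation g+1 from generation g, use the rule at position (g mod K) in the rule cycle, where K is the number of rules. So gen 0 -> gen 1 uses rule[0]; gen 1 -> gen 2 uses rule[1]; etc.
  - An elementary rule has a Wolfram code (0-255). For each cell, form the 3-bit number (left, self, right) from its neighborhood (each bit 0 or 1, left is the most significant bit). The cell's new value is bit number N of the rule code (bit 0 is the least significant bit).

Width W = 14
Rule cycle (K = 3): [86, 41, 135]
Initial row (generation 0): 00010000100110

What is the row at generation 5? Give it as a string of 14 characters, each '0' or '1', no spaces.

Gen 0: 00010000100110
Gen 1 (rule 86): 00111001111011
Gen 2 (rule 41): 10100001000110
Gen 3 (rule 135): 10101111011000
Gen 4 (rule 86): 10100001001100
Gen 5 (rule 41): 01001100001001

Answer: 01001100001001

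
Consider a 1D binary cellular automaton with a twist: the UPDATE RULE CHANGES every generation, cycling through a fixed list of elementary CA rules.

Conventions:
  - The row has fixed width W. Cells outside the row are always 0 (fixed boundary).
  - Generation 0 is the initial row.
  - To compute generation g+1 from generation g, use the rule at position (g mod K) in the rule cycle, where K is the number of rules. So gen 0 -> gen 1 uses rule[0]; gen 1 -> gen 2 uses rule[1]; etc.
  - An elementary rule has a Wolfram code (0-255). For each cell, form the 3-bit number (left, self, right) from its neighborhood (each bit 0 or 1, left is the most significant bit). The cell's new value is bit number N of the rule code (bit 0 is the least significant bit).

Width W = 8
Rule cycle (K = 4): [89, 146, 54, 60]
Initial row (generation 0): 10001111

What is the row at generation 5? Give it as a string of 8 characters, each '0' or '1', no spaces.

Answer: 00001100

Derivation:
Gen 0: 10001111
Gen 1 (rule 89): 01101001
Gen 2 (rule 146): 10000110
Gen 3 (rule 54): 11001001
Gen 4 (rule 60): 10101101
Gen 5 (rule 89): 00001100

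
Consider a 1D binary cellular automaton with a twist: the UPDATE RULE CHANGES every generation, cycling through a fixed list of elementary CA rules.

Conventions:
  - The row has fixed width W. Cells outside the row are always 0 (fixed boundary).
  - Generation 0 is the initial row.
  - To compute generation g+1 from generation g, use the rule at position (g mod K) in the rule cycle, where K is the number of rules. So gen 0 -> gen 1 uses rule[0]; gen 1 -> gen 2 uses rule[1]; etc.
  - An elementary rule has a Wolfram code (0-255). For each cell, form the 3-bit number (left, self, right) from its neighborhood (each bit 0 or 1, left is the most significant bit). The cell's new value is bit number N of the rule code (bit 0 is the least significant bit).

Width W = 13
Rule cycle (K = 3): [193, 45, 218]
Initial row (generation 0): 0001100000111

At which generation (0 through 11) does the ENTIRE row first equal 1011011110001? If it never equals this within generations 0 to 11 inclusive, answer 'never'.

Answer: never

Derivation:
Gen 0: 0001100000111
Gen 1 (rule 193): 1100101110011
Gen 2 (rule 45): 1000111000010
Gen 3 (rule 218): 0101111100101
Gen 4 (rule 193): 0000111100000
Gen 5 (rule 45): 1110100001111
Gen 6 (rule 218): 1110010011111
Gen 7 (rule 193): 0110000001111
Gen 8 (rule 45): 0100111101000
Gen 9 (rule 218): 1011111100100
Gen 10 (rule 193): 0001111100001
Gen 11 (rule 45): 1101000001101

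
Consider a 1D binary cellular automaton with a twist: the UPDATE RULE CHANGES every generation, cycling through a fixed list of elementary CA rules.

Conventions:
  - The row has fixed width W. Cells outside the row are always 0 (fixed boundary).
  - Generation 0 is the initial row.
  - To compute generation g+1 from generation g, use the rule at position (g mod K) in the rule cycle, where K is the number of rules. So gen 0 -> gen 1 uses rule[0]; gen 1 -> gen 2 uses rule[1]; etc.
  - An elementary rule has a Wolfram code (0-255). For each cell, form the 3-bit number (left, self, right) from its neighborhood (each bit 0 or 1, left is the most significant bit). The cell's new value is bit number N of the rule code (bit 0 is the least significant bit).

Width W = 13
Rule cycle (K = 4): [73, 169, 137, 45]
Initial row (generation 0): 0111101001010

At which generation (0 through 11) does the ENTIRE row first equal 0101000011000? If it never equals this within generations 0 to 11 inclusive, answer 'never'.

Gen 0: 0111101001010
Gen 1 (rule 73): 0100100000000
Gen 2 (rule 169): 0000001111111
Gen 3 (rule 137): 1111101111110
Gen 4 (rule 45): 1000011000000
Gen 5 (rule 73): 0011011011111
Gen 6 (rule 169): 1010110111110
Gen 7 (rule 137): 0000100111100
Gen 8 (rule 45): 1110100100001
Gen 9 (rule 73): 1010000001100
Gen 10 (rule 169): 0100111101001
Gen 11 (rule 137): 0000111000000

Answer: never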